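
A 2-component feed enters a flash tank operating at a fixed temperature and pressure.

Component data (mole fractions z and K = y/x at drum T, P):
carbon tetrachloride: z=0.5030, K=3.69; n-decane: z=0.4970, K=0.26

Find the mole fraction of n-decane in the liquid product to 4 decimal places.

Let ψ = V/F and solve Σ zᵢ(Kᵢ−1)/(1+ψ(Kᵢ−1)) = 0.
g(0) = ΣzᵢKᵢ − 1 = 0.9853 and g(1) = 1 − Σzᵢ/Kᵢ = -1.0479, so a root lies in (0, 1).
Newton iteration, ψ⁰ = 0.47:
  ψ = 0.4700: g = 0.03366, g' = -1.3497 → ψ = 0.4949
  ψ = 0.4949: g = 0.00004, g' = -1.3473 → ψ = 0.4950
Converged at ψ = 0.4950.
Compositions from xᵢ = zᵢ/(1+ψ(Kᵢ−1)), yᵢ = Kᵢxᵢ:
  carbon tetrachloride: x = 0.2157, y = 0.7961
  n-decane: x = 0.7843, y = 0.2039

x_n-decane = 0.7843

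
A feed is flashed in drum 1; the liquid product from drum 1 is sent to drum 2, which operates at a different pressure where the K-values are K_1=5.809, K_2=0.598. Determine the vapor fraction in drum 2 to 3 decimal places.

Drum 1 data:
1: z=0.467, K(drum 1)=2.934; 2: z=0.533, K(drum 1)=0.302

Drum 1:
Material balance + equilibrium reduce to Σ zᵢ(Kᵢ−1)/(1+ψ₁(Kᵢ−1)) = 0.
Check two-phase: ΣzᵢKᵢ = 1.531 > 1 and Σzᵢ/Kᵢ = 1.924 > 1, so g(0) = 0.531 > 0 and g(1) = -0.924 < 0.
Binary case is linear: z₁(K₁−1)(1+ψ₁(K₂−1)) + z₂(K₂−1)(1+ψ₁(K₁−1)) = 0
⇒ ψ₁ = [z₁(K₁−1)+z₂(K₂−1)] / [−(K₁−1)(K₂−1)] = 0.5311/1.3499 = 0.393
Drum-1 compositions:
  1: x = 0.265, y = 0.778
  2: x = 0.735, y = 0.222
Drum-2 feed = drum-1 liquid: z₂ = (0.2652, 0.7348).
Drum 2:
Newton iteration, ψ₂⁰ = 0.5:
  ψ₂ = 0.500: g = 0.0049, g' = -0.715 → ψ₂ = 0.507
Converged at ψ₂ = 0.507.
  1: x = 0.077, y = 0.448
  2: x = 0.923, y = 0.552

V/F (drum 2) = 0.507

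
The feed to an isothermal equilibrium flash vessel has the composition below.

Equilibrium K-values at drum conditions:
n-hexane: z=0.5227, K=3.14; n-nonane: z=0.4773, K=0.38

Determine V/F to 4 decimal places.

V/F = 0.6200

Binary case is linear: z₁(K₁−1)(1+V/F(K₂−1)) + z₂(K₂−1)(1+V/F(K₁−1)) = 0
⇒ V/F = [z₁(K₁−1)+z₂(K₂−1)] / [−(K₁−1)(K₂−1)] = 0.82265/1.32680 = 0.6200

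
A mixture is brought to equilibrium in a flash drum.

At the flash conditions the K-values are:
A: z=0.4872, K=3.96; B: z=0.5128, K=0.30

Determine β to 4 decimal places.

Binary case is linear: z₁(K₁−1)(1+β(K₂−1)) + z₂(K₂−1)(1+β(K₁−1)) = 0
⇒ β = [z₁(K₁−1)+z₂(K₂−1)] / [−(K₁−1)(K₂−1)] = 1.08315/2.07200 = 0.5228

β = 0.5228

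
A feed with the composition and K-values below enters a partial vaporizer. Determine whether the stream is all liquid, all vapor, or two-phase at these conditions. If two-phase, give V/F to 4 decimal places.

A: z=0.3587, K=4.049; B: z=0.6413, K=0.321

two-phase, V/F = 0.3179

ΣzᵢKᵢ = 1.6582; Σzᵢ/Kᵢ = 2.0864.
Both exceed 1, so a two-phase solution exists.
Let ψ = V/F and solve Σ zᵢ(Kᵢ−1)/(1+ψ(Kᵢ−1)) = 0.
Newton iteration, ψ⁰ = 0.5:
  ψ = 0.5000: g = -0.22604, g' = -1.2010 → ψ = 0.3118
  ψ = 0.3118: g = 0.00829, g' = -1.3522 → ψ = 0.3179
Converged at ψ = 0.3179.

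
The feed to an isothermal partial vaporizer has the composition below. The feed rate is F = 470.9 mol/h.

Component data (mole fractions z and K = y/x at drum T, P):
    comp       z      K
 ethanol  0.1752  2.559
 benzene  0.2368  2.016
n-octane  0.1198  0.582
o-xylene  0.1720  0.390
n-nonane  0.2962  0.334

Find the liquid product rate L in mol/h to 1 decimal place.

Let ψ = V/F and solve Σ zᵢ(Kᵢ−1)/(1+ψ(Kᵢ−1)) = 0.
Feasibility: ΣzᵢKᵢ = 1.1615, Σzᵢ/Kᵢ = 1.7196 — both > 1, two phases present.
Newton iteration, ψ⁰ = 0.5:
  ψ = 0.5000: g = -0.19700, g' = -0.7032 → ψ = 0.2199
  ψ = 0.2199: g = -0.00736, g' = -0.6906 → ψ = 0.2092
Converged at ψ = 0.2092.
Then V = ψ·F = 0.2092·470.9 = 98.5 mol/h and L = F − V = 372.4 mol/h.

L = 372.4 mol/h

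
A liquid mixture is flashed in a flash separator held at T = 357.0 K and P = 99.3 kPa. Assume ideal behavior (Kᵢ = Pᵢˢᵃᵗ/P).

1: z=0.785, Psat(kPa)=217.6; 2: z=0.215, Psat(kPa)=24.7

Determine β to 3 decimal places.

Raoult's law: Kᵢ = Pᵢˢᵃᵗ/P = Pᵢˢᵃᵗ/99.3.
  K_1 = 217.6/99.3 = 2.19134, K_2 = 24.7/99.3 = 0.24874
Binary case is linear: z₁(K₁−1)(1+β(K₂−1)) + z₂(K₂−1)(1+β(K₁−1)) = 0
⇒ β = [z₁(K₁−1)+z₂(K₂−1)] / [−(K₁−1)(K₂−1)] = 0.7737/0.8950 = 0.864

β = 0.864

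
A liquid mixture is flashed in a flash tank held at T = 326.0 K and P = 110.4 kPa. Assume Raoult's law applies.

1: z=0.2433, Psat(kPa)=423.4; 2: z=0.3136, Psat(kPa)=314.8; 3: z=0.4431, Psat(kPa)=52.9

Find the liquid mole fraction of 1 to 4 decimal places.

x_1 = 0.0702

Raoult's law: Kᵢ = Pᵢˢᵃᵗ/P = Pᵢˢᵃᵗ/110.4.
  K_1 = 423.4/110.4 = 3.835145, K_2 = 314.8/110.4 = 2.851449, K_3 = 52.9/110.4 = 0.479167
Newton–Raphson from V/F = 0.5:
  V/F = 0.5000: g = 0.27479, g' = -0.8442 → V/F = 0.8255
  V/F = 0.8255: g = 0.03131, g' = -0.7133 → V/F = 0.8694
  V/F = 0.8694: g = -0.00017, g' = -0.7222 → V/F = 0.8691
Converged at V/F = 0.8691.
Compositions from xᵢ = zᵢ/(1+V/F(Kᵢ−1)), yᵢ = Kᵢxᵢ:
  1: x = 0.0702, y = 0.2694
  2: x = 0.1202, y = 0.3427
  3: x = 0.8096, y = 0.3879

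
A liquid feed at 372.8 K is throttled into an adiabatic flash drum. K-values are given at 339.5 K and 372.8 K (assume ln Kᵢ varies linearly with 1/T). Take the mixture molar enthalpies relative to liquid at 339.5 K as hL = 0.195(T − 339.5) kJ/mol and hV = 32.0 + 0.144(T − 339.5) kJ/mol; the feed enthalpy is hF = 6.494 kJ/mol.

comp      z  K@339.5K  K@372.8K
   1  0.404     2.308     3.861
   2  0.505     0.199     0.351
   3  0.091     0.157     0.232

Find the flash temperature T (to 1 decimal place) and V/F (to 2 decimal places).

T = 347.6 K, V/F = 0.16

Adiabatic flash: solve Rachford–Rice at each trial T, then check hF = ψ·hV(T) + (1−ψ)·hL(T).
  T = 339.5 K: K = (2.308, 0.199, 0.157), RR gives ψ = 0.045, H_out = 1.430 kJ/mol
  T = 372.8 K: K = (3.861, 0.351, 0.232), RR gives ψ = 0.396, H_out = 18.502 kJ/mol
  T = 356.1 K: K = (3.019, 0.268, 0.192), RR gives ψ = 0.248, H_out = 10.955 kJ/mol
  T = 347.8 K: K = (2.648, 0.232, 0.174), RR gives ψ = 0.158, H_out = 6.613 kJ/mol
  T = 343.6 K: K = (2.472, 0.215, 0.165), RR gives ψ = 0.105, H_out = 4.128 kJ/mol
  T = 345.7 K: K = (2.559, 0.223, 0.170), RR gives ψ = 0.132, H_out = 5.401 kJ/mol
Linear interpolation between T = 345.7 (H_out = 5.401) and T = 347.8 (H_out = 6.613) on hF = 6.494 gives T ≈ 347.6 K, at which ψ = 0.16.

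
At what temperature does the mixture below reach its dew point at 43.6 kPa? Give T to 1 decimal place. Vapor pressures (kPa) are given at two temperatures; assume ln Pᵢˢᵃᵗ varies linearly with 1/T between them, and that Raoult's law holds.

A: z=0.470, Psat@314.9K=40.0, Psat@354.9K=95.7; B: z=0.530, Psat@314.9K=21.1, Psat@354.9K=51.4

Dew-point temperature: Σzᵢ·P/Pᵢˢᵃᵗ(T) = 1. Interpolate ln Pᵢˢᵃᵗ = aᵢ + bᵢ/T.
  T = 314.9 K: ΣzᵢP/Pᵢˢᵃᵗ = 1.6075
  T = 354.9 K: ΣzᵢP/Pᵢˢᵃᵗ = 0.6637
  T = 334.9 K: ΣzᵢP/Pᵢˢᵃᵗ = 1.0060
  T = 344.9 K: ΣzᵢP/Pᵢˢᵃᵗ = 0.8122
  T = 339.9 K: ΣzᵢP/Pᵢˢᵃᵗ = 0.9025
  T = 337.4 K: ΣzᵢP/Pᵢˢᵃᵗ = 0.9524
Interpolating between 334.9 K and 337.4 K gives T ≈ 335.2 K.

T = 335.2 K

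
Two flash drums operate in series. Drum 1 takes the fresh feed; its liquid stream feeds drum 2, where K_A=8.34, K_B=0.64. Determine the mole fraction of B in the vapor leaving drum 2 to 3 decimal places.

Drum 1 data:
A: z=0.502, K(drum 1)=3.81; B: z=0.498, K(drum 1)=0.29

Drum 1:
Material balance + equilibrium reduce to Σ zᵢ(Kᵢ−1)/(1+ψ₁(Kᵢ−1)) = 0.
Check two-phase: ΣzᵢKᵢ = 2.057 > 1 and Σzᵢ/Kᵢ = 1.849 > 1, so g(0) = 1.057 > 0 and g(1) = -0.849 < 0.
Binary case is linear: z₁(K₁−1)(1+ψ₁(K₂−1)) + z₂(K₂−1)(1+ψ₁(K₁−1)) = 0
⇒ ψ₁ = [z₁(K₁−1)+z₂(K₂−1)] / [−(K₁−1)(K₂−1)] = 1.0570/1.9951 = 0.530
Drum-1 compositions:
  A: x = 0.202, y = 0.768
  B: x = 0.798, y = 0.232
Drum-2 feed = drum-1 liquid: z₂ = (0.2017, 0.7983).
Drum 2:
Material balance + equilibrium reduce to Σ zᵢ(Kᵢ−1)/(1+ψ₂(Kᵢ−1)) = 0.
Check two-phase: ΣzᵢKᵢ = 2.193 > 1 and Σzᵢ/Kᵢ = 1.272 > 1, so g(0) = 1.193 > 0 and g(1) = -0.272 < 0.
Binary case is linear: z₁(K₁−1)(1+ψ₂(K₂−1)) + z₂(K₂−1)(1+ψ₂(K₁−1)) = 0
⇒ ψ₂ = [z₁(K₁−1)+z₂(K₂−1)] / [−(K₁−1)(K₂−1)] = 1.1931/2.6424 = 0.452
  A: x = 0.047, y = 0.390
  B: x = 0.953, y = 0.610

y_B (drum 2) = 0.610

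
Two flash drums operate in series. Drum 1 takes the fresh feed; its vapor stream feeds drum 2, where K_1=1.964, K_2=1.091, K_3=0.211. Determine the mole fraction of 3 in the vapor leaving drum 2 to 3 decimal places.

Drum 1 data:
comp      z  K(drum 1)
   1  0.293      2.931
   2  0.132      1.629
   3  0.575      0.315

y_3 (drum 2) = 0.097

Drum 1:
Rachford–Rice: g(ψ₁) = Σ zᵢ(Kᵢ−1)/(1+ψ₁(Kᵢ−1)) = 0.
Feasibility: ΣzᵢKᵢ = 1.255, Σzᵢ/Kᵢ = 2.006 — both > 1, two phases present.
Newton–Raphson from ψ₁ = 0.54:
  ψ₁ = 0.540: g = -0.2861, g' = -0.970 → ψ₁ = 0.245
  ψ₁ = 0.245: g = -0.0174, g' = -0.932 → ψ₁ = 0.226
  ψ₁ = 0.226: g = 0.0001, g' = -0.947 → ψ₁ = 0.227
Converged at ψ₁ = 0.227.
Drum-1 compositions:
  1: x = 0.204, y = 0.597
  2: x = 0.116, y = 0.188
  3: x = 0.681, y = 0.214
Drum-2 feed = drum-1 vapor: z₂ = (0.5974, 0.1882, 0.2144).
Drum 2:
Let ψ₂ = V/F and solve Σ zᵢ(Kᵢ−1)/(1+ψ₂(Kᵢ−1)) = 0.
g(0) = ΣzᵢKᵢ − 1 = 0.424 and g(1) = 1 − Σzᵢ/Kᵢ = -0.493, so a root lies in (0, 1).
Newton–Raphson from ψ₂ = 0.66:
  ψ₂ = 0.660: g = 0.0151, g' = -0.790 → ψ₂ = 0.679
Converged at ψ₂ = 0.679.
  1: x = 0.361, y = 0.709
  2: x = 0.177, y = 0.193
  3: x = 0.462, y = 0.097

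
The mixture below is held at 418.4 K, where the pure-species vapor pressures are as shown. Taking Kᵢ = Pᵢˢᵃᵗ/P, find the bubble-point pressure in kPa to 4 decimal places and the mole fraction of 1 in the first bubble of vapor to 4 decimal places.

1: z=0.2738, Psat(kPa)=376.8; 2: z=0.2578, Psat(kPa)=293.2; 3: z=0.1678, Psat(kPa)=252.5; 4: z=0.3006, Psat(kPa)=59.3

Pbub = 238.9499 kPa, y_1 = 0.4318

At the bubble point ψ → 0, so ΣzᵢKᵢ = 1 with Kᵢ = Pᵢˢᵃᵗ/P ⇒ P = ΣzᵢPᵢˢᵃᵗ.
P = 0.2738·376.8 + 0.2578·293.2 + 0.1678·252.5 + 0.3006·59.3 = 238.9499 kPa
yᵢ = zᵢPᵢˢᵃᵗ/P ⇒ y_1 = 0.2738·376.8/238.9499 = 0.4318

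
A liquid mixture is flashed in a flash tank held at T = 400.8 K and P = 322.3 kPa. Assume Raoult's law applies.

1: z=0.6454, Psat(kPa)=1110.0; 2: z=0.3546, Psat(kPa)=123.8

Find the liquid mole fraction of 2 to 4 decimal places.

Raoult's law: Kᵢ = Pᵢˢᵃᵗ/P = Pᵢˢᵃᵗ/322.3.
  K_1 = 1110.0/322.3 = 3.443996, K_2 = 123.8/322.3 = 0.384114
Binary case is linear: z₁(K₁−1)(1+ψ(K₂−1)) + z₂(K₂−1)(1+ψ(K₁−1)) = 0
⇒ ψ = [z₁(K₁−1)+z₂(K₂−1)] / [−(K₁−1)(K₂−1)] = 1.35896/1.50522 = 0.9028
Compositions from xᵢ = zᵢ/(1+ψ(Kᵢ−1)), yᵢ = Kᵢxᵢ:
  1: x = 0.2013, y = 0.6932
  2: x = 0.7987, y = 0.3068

x_2 = 0.7987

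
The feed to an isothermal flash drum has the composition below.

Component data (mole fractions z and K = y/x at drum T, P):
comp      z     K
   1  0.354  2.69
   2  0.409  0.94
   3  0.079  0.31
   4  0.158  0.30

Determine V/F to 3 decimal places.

Material balance + equilibrium reduce to Σ zᵢ(Kᵢ−1)/(1+V/F(Kᵢ−1)) = 0.
Check two-phase: ΣzᵢKᵢ = 1.409 > 1 and Σzᵢ/Kᵢ = 1.348 > 1, so g(0) = 0.409 > 0 and g(1) = -0.348 < 0.
Iterate (Newton) starting at V/F = 0.5:
  V/F = 0.500: g = 0.0456, g' = -0.569 → V/F = 0.580
  V/F = 0.580: g = -0.0004, g' = -0.583 → V/F = 0.579
Converged at V/F = 0.579.

V/F = 0.579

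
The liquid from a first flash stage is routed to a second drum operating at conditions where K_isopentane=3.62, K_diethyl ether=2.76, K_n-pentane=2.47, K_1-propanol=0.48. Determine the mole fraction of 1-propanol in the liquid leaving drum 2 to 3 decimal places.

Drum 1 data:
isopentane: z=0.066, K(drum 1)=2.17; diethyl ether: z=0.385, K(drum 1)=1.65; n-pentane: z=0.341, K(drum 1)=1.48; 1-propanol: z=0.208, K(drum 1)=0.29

Drum 1:
Material balance + equilibrium reduce to Σ zᵢ(Kᵢ−1)/(1+ψ₁(Kᵢ−1)) = 0.
Check two-phase: ΣzᵢKᵢ = 1.343 > 1 and Σzᵢ/Kᵢ = 1.211 > 1, so g(0) = 0.343 > 0 and g(1) = -0.211 < 0.
Newton iteration, ψ₁⁰ = 0.5:
  ψ₁ = 0.500: g = 0.1406, g' = -0.432 → ψ₁ = 0.826
  ψ₁ = 0.826: g = -0.0376, g' = -0.745 → ψ₁ = 0.775
  ψ₁ = 0.775: g = -0.0023, g' = -0.657 → ψ₁ = 0.772
Converged at ψ₁ = 0.772.
Drum-1 compositions:
  isopentane: x = 0.035, y = 0.075
  diethyl ether: x = 0.256, y = 0.423
  n-pentane: x = 0.249, y = 0.368
  1-propanol: x = 0.460, y = 0.133
Drum-2 feed = drum-1 liquid: z₂ = (0.0347, 0.2564, 0.2488, 0.4601).
Drum 2:
Let ψ₂ = V/F and solve Σ zᵢ(Kᵢ−1)/(1+ψ₂(Kᵢ−1)) = 0.
g(0) = ΣzᵢKᵢ − 1 = 0.669 and g(1) = 1 − Σzᵢ/Kᵢ = -0.162, so a root lies in (0, 1).
Newton iteration, ψ₂⁰ = 0.53:
  ψ₂ = 0.530: g = 0.1468, g' = -0.661 → ψ₂ = 0.752
  ψ₂ = 0.752: g = 0.0056, g' = -0.631 → ψ₂ = 0.761
Converged at ψ₂ = 0.761.
  isopentane: x = 0.012, y = 0.042
  diethyl ether: x = 0.110, y = 0.303
  n-pentane: x = 0.117, y = 0.290
  1-propanol: x = 0.761, y = 0.365

x_1-propanol (drum 2) = 0.761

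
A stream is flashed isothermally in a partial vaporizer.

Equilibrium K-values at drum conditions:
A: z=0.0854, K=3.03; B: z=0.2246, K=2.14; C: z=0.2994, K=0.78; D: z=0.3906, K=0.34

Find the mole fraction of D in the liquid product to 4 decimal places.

Iterate (Newton) starting at ψ = 0.31:
  ψ = 0.3100: g = -0.09921, g' = -0.5776 → ψ = 0.1382
  ψ = 0.1382: g = 0.00496, g' = -0.6539 → ψ = 0.1458
Converged at ψ = 0.1458.
Compositions from xᵢ = zᵢ/(1+ψ(Kᵢ−1)), yᵢ = Kᵢxᵢ:
  A: x = 0.0659, y = 0.1997
  B: x = 0.1926, y = 0.4121
  C: x = 0.3093, y = 0.2413
  D: x = 0.4322, y = 0.1469

x_D = 0.4322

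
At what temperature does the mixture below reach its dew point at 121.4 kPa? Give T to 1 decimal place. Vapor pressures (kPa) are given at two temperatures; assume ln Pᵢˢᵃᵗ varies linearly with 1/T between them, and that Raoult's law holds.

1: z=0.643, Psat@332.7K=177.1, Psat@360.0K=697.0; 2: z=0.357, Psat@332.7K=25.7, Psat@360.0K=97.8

T = 347.5 K

Dew-point temperature: Σzᵢ·P/Pᵢˢᵃᵗ(T) = 1. Interpolate ln Pᵢˢᵃᵗ = aᵢ + bᵢ/T.
  T = 332.7 K: ΣzᵢP/Pᵢˢᵃᵗ = 2.1271
  T = 360.0 K: ΣzᵢP/Pᵢˢᵃᵗ = 0.5551
  T = 346.4 K: ΣzᵢP/Pᵢˢᵃᵗ = 1.0557
  T = 353.2 K: ΣzᵢP/Pᵢˢᵃᵗ = 0.7608
  T = 349.8 K: ΣzᵢP/Pᵢˢᵃᵗ = 0.8948
  T = 348.1 K: ΣzᵢP/Pᵢˢᵃᵗ = 0.9715
Interpolating between 346.4 K and 348.1 K gives T ≈ 347.5 K.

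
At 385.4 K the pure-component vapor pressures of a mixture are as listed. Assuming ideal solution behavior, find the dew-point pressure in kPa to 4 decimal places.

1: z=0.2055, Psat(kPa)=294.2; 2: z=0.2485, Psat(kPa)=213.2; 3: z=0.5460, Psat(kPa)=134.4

Pdew = 168.7315 kPa

At the dew point ψ → 1, so Σzᵢ/Kᵢ = 1 with Kᵢ = Pᵢˢᵃᵗ/P ⇒ 1/P = Σzᵢ/Pᵢˢᵃᵗ.
1/P = 0.2055/294.2 + 0.2485/213.2 + 0.5460/134.4 = 0.0059266 ⇒ P = 168.7315 kPa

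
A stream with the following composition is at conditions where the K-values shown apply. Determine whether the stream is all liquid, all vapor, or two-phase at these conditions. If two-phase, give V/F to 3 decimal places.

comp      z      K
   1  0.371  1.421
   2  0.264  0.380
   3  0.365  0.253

all liquid

ΣzᵢKᵢ = 0.720; Σzᵢ/Kᵢ = 2.399.
Since ΣzᵢKᵢ < 1 the mixture is below its bubble point — single liquid phase.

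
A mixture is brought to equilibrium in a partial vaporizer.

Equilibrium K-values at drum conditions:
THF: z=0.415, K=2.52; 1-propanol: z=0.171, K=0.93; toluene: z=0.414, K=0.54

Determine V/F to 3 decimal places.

V/F = 0.729

Rachford–Rice: g(V/F) = Σ zᵢ(Kᵢ−1)/(1+V/F(Kᵢ−1)) = 0.
Feasibility: ΣzᵢKᵢ = 1.428, Σzᵢ/Kᵢ = 1.115 — both > 1, two phases present.
Newton iteration, V/F⁰ = 0.57:
  V/F = 0.570: g = 0.0674, g' = -0.437 → V/F = 0.724
  V/F = 0.724: g = 0.0021, g' = -0.415 → V/F = 0.729
Converged at V/F = 0.729.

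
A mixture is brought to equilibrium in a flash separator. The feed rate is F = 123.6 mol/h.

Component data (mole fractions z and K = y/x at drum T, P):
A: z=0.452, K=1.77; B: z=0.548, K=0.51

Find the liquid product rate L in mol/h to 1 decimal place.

L = 97.5 mol/h

Rachford–Rice: g(β) = Σ zᵢ(Kᵢ−1)/(1+β(Kᵢ−1)) = 0.
Check two-phase: ΣzᵢKᵢ = 1.080 > 1 and Σzᵢ/Kᵢ = 1.330 > 1, so g(0) = 0.080 > 0 and g(1) = -0.330 < 0.
Binary case is linear: z₁(K₁−1)(1+β(K₂−1)) + z₂(K₂−1)(1+β(K₁−1)) = 0
⇒ β = [z₁(K₁−1)+z₂(K₂−1)] / [−(K₁−1)(K₂−1)] = 0.0795/0.3773 = 0.211
Then V = β·F = 0.2108·123.6 = 26.1 mol/h and L = F − V = 97.5 mol/h.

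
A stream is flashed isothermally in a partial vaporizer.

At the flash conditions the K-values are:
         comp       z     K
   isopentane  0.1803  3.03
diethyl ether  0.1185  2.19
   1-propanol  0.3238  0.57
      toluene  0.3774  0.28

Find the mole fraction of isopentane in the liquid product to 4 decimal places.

Rachford–Rice: g(β) = Σ zᵢ(Kᵢ−1)/(1+β(Kᵢ−1)) = 0.
Feasibility: ΣzᵢKᵢ = 1.0961, Σzᵢ/Kᵢ = 2.0295 — both > 1, two phases present.
Iterate (Newton) starting at β = 0.55:
  β = 0.5500: g = -0.37408, g' = -0.8662 → β = 0.1181
  β = 0.1181: g = -0.02481, g' = -0.9125 → β = 0.0909
  β = 0.0909: g = 0.00056, g' = -0.9550 → β = 0.0915
Converged at β = 0.0915.
Compositions from xᵢ = zᵢ/(1+β(Kᵢ−1)), yᵢ = Kᵢxᵢ:
  isopentane: x = 0.1521, y = 0.4607
  diethyl ether: x = 0.1069, y = 0.2340
  1-propanol: x = 0.3371, y = 0.1921
  toluene: x = 0.4040, y = 0.1131

x_isopentane = 0.1521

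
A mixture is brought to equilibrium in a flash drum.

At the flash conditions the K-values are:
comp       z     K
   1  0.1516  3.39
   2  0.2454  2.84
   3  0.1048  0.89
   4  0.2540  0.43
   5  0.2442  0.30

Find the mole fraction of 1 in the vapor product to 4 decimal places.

y_1 = 0.2597

Let ψ = V/F and solve Σ zᵢ(Kᵢ−1)/(1+ψ(Kᵢ−1)) = 0.
Check two-phase: ΣzᵢKᵢ = 1.4866 > 1 and Σzᵢ/Kᵢ = 1.6536 > 1, so g(0) = 0.4866 > 0 and g(1) = -0.6536 < 0.
Newton iteration, ψ⁰ = 0.5:
  ψ = 0.5000: g = -0.07743, g' = -0.8512 → ψ = 0.4090
  ψ = 0.4090: g = 0.00046, g' = -0.8686 → ψ = 0.4096
Converged at ψ = 0.4096.
Compositions from xᵢ = zᵢ/(1+ψ(Kᵢ−1)), yᵢ = Kᵢxᵢ:
  1: x = 0.0766, y = 0.2597
  2: x = 0.1399, y = 0.3974
  3: x = 0.1097, y = 0.0977
  4: x = 0.3314, y = 0.1425
  5: x = 0.3423, y = 0.1027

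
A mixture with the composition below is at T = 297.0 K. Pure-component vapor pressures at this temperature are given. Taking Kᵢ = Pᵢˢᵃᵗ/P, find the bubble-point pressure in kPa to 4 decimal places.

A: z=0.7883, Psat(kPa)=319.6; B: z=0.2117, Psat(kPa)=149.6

Pbub = 283.6110 kPa

At the bubble point ψ → 0, so ΣzᵢKᵢ = 1 with Kᵢ = Pᵢˢᵃᵗ/P ⇒ P = ΣzᵢPᵢˢᵃᵗ.
P = 0.7883·319.6 + 0.2117·149.6 = 283.6110 kPa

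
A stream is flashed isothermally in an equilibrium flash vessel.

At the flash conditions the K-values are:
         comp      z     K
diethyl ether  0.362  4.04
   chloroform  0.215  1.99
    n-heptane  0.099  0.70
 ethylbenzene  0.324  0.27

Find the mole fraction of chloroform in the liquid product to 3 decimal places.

Material balance + equilibrium reduce to Σ zᵢ(Kᵢ−1)/(1+V/F(Kᵢ−1)) = 0.
Check two-phase: ΣzᵢKᵢ = 2.047 > 1 and Σzᵢ/Kᵢ = 1.539 > 1, so g(0) = 1.047 > 0 and g(1) = -0.539 < 0.
Iterate (Newton) starting at V/F = 0.5:
  V/F = 0.500: g = 0.1717, g' = -1.062 → V/F = 0.662
  V/F = 0.662: g = -0.0006, g' = -1.106 → V/F = 0.661
Converged at V/F = 0.661.
Compositions from xᵢ = zᵢ/(1+V/F(Kᵢ−1)), yᵢ = Kᵢxᵢ:
  diethyl ether: x = 0.120, y = 0.486
  chloroform: x = 0.130, y = 0.259
  n-heptane: x = 0.123, y = 0.086
  ethylbenzene: x = 0.626, y = 0.169

x_chloroform = 0.130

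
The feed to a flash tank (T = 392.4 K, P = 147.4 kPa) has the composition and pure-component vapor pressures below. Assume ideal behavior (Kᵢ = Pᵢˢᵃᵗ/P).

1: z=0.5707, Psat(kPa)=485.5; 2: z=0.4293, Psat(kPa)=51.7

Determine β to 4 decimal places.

Raoult's law: Kᵢ = Pᵢˢᵃᵗ/P = Pᵢˢᵃᵗ/147.4.
  K_1 = 485.5/147.4 = 3.293758, K_2 = 51.7/147.4 = 0.350746
Rachford–Rice: g(β) = Σ zᵢ(Kᵢ−1)/(1+β(Kᵢ−1)) = 0.
Feasibility: ΣzᵢKᵢ = 2.0303, Σzᵢ/Kᵢ = 1.3972 — both > 1, two phases present.
Newton–Raphson from β = 0.5:
  β = 0.5000: g = 0.19705, g' = -1.0482 → β = 0.6880
  β = 0.6880: g = 0.00403, g' = -1.0428 → β = 0.6919
Converged at β = 0.6918.

β = 0.6918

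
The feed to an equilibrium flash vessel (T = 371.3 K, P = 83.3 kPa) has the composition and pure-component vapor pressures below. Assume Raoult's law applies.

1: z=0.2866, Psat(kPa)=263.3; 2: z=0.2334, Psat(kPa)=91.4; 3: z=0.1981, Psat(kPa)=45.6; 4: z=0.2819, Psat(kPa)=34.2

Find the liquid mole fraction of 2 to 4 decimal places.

Raoult's law: Kᵢ = Pᵢˢᵃᵗ/P = Pᵢˢᵃᵗ/83.3.
  K_1 = 263.3/83.3 = 3.160864, K_2 = 91.4/83.3 = 1.097239, K_3 = 45.6/83.3 = 0.547419, K_4 = 34.2/83.3 = 0.410564
Rachford–Rice: g(ψ) = Σ zᵢ(Kᵢ−1)/(1+ψ(Kᵢ−1)) = 0.
g(0) = ΣzᵢKᵢ − 1 = 0.3862 and g(1) = 1 − Σzᵢ/Kᵢ = -0.3519, so a root lies in (0, 1).
Newton iteration, ψ⁰ = 0.54:
  ψ = 0.5400: g = -0.05503, g' = -0.5688 → ψ = 0.4433
  ψ = 0.4433: g = 0.00100, g' = -0.5941 → ψ = 0.4449
Converged at ψ = 0.4449.
Compositions from xᵢ = zᵢ/(1+ψ(Kᵢ−1)), yᵢ = Kᵢxᵢ:
  1: x = 0.1461, y = 0.4619
  2: x = 0.2237, y = 0.2455
  3: x = 0.2480, y = 0.1358
  4: x = 0.3821, y = 0.1569

x_2 = 0.2237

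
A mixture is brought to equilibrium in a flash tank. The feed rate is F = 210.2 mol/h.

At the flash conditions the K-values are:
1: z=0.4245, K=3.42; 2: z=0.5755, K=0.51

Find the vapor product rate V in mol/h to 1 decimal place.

Let ψ = V/F and solve Σ zᵢ(Kᵢ−1)/(1+ψ(Kᵢ−1)) = 0.
Check two-phase: ΣzᵢKᵢ = 1.7453 > 1 and Σzᵢ/Kᵢ = 1.2526 > 1, so g(0) = 0.7453 > 0 and g(1) = -0.2526 < 0.
Binary case is linear: z₁(K₁−1)(1+ψ(K₂−1)) + z₂(K₂−1)(1+ψ(K₁−1)) = 0
⇒ ψ = [z₁(K₁−1)+z₂(K₂−1)] / [−(K₁−1)(K₂−1)] = 0.74530/1.18580 = 0.6285
Then V = ψ·F = 0.6285·210.2 = 132.1 mol/h and L = F − V = 78.1 mol/h.

V = 132.1 mol/h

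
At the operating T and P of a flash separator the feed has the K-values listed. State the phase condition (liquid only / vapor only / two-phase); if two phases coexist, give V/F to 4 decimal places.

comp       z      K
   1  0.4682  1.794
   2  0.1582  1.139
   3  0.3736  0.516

two-phase, V/F = 0.6549

ΣzᵢKᵢ = 1.2129; Σzᵢ/Kᵢ = 1.1239.
Both exceed 1, so a two-phase solution exists.
Rachford–Rice: g(ψ) = Σ zᵢ(Kᵢ−1)/(1+ψ(Kᵢ−1)) = 0.
Iterate (Newton) starting at ψ = 0.5:
  ψ = 0.5000: g = 0.04812, g' = -0.3062 → ψ = 0.6571
  ψ = 0.6571: g = -0.00071, g' = -0.3182 → ψ = 0.6549
Converged at ψ = 0.6549.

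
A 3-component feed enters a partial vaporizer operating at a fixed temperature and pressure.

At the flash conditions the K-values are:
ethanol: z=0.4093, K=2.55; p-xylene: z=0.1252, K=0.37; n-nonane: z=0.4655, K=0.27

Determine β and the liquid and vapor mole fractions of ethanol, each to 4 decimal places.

Newton iteration, β⁰ = 0.67:
  β = 0.6700: g = -0.49040, g' = -1.3358 → β = 0.3029
  β = 0.3029: g = -0.10202, g' = -0.9402 → β = 0.1944
  β = 0.1944: g = 0.00165, g' = -0.9821 → β = 0.1960
Converged at β = 0.1960.
Compositions from xᵢ = zᵢ/(1+β(Kᵢ−1)), yᵢ = Kᵢxᵢ:
  ethanol: x = 0.3139, y = 0.8005
  p-xylene: x = 0.1428, y = 0.0529
  n-nonane: x = 0.5432, y = 0.1467

β = 0.1960, x_ethanol = 0.3139, y_ethanol = 0.8005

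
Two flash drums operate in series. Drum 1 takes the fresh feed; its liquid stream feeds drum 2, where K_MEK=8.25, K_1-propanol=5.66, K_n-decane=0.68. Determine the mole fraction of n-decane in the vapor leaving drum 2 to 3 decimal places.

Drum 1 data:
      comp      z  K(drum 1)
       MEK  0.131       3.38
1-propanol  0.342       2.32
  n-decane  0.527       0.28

y_n-decane (drum 2) = 0.640

Drum 1:
Let ψ₁ = V/F and solve Σ zᵢ(Kᵢ−1)/(1+ψ₁(Kᵢ−1)) = 0.
Feasibility: ΣzᵢKᵢ = 1.384, Σzᵢ/Kᵢ = 2.068 — both > 1, two phases present.
Newton–Raphson from ψ₁ = 0.5:
  ψ₁ = 0.500: g = -0.1786, g' = -1.038 → ψ₁ = 0.328
  ψ₁ = 0.328: g = -0.0066, g' = -0.992 → ψ₁ = 0.321
Converged at ψ₁ = 0.321.
Drum-1 compositions:
  MEK: x = 0.074, y = 0.251
  1-propanol: x = 0.240, y = 0.557
  n-decane: x = 0.686, y = 0.192
Drum-2 feed = drum-1 liquid: z₂ = (0.0742, 0.2401, 0.6856).
Drum 2:
Let ψ₂ = V/F and solve Σ zᵢ(Kᵢ−1)/(1+ψ₂(Kᵢ−1)) = 0.
g(0) = ΣzᵢKᵢ − 1 = 1.438 and g(1) = 1 − Σzᵢ/Kᵢ = -0.060, so a root lies in (0, 1).
Newton–Raphson from ψ₂ = 0.5:
  ψ₂ = 0.500: g = 0.1912, g' = -0.752 → ψ₂ = 0.754
  ψ₂ = 0.754: g = 0.0419, g' = -0.471 → ψ₂ = 0.843
  ψ₂ = 0.843: g = 0.0022, g' = -0.423 → ψ₂ = 0.848
Converged at ψ₂ = 0.848.
  MEK: x = 0.010, y = 0.086
  1-propanol: x = 0.048, y = 0.274
  n-decane: x = 0.941, y = 0.640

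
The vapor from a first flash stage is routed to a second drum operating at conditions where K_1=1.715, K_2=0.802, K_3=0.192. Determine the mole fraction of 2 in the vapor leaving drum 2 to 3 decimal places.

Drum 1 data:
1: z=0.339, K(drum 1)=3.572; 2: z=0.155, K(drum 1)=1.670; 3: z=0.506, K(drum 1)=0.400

Drum 1:
Let ψ₁ = V/F and solve Σ zᵢ(Kᵢ−1)/(1+ψ₁(Kᵢ−1)) = 0.
g(0) = ΣzᵢKᵢ − 1 = 0.672 and g(1) = 1 − Σzᵢ/Kᵢ = -0.453, so a root lies in (0, 1).
Newton iteration, ψ₁⁰ = 0.5:
  ψ₁ = 0.500: g = 0.0255, g' = -0.840 → ψ₁ = 0.530
  ψ₁ = 0.530: g = 0.0001, g' = -0.831 → ψ₁ = 0.531
Converged at ψ₁ = 0.531.
Drum-1 compositions:
  1: x = 0.143, y = 0.512
  2: x = 0.114, y = 0.191
  3: x = 0.742, y = 0.297
Drum-2 feed = drum-1 vapor: z₂ = (0.5121, 0.1910, 0.2969).
Drum 2:
Let ψ₂ = V/F and solve Σ zᵢ(Kᵢ−1)/(1+ψ₂(Kᵢ−1)) = 0.
Feasibility: ΣzᵢKᵢ = 1.088, Σzᵢ/Kᵢ = 2.083 — both > 1, two phases present.
Newton iteration, ψ₂⁰ = 0.66:
  ψ₂ = 0.660: g = -0.3087, g' = -1.021 → ψ₂ = 0.357
  ψ₂ = 0.357: g = -0.0864, g' = -0.558 → ψ₂ = 0.203
  ψ₂ = 0.203: g = -0.0064, g' = -0.485 → ψ₂ = 0.189
Converged at ψ₂ = 0.189.
  1: x = 0.451, y = 0.774
  2: x = 0.198, y = 0.159
  3: x = 0.351, y = 0.067

y_2 (drum 2) = 0.159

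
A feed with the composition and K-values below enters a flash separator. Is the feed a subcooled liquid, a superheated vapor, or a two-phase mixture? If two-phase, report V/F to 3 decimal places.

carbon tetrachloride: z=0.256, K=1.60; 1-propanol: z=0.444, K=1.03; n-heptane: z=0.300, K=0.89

ΣzᵢKᵢ = 1.134; Σzᵢ/Kᵢ = 0.928.
Since Σzᵢ/Kᵢ < 1 the mixture is above its dew point — single vapor phase.

superheated vapor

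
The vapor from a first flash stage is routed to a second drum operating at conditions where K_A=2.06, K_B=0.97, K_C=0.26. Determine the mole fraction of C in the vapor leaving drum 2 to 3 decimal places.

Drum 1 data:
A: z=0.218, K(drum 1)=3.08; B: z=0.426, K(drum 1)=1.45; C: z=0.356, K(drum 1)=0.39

y_C (drum 2) = 0.076

Drum 1:
Material balance + equilibrium reduce to Σ zᵢ(Kᵢ−1)/(1+ψ₁(Kᵢ−1)) = 0.
Check two-phase: ΣzᵢKᵢ = 1.428 > 1 and Σzᵢ/Kᵢ = 1.277 > 1, so g(0) = 0.428 > 0 and g(1) = -0.277 < 0.
Newton–Raphson from ψ₁ = 0.3:
  ψ₁ = 0.300: g = 0.1823, g' = -0.623 → ψ₁ = 0.593
  ψ₁ = 0.593: g = 0.0143, g' = -0.568 → ψ₁ = 0.618
Converged at ψ₁ = 0.618.
Drum-1 compositions:
  A: x = 0.095, y = 0.294
  B: x = 0.333, y = 0.483
  C: x = 0.571, y = 0.223
Drum-2 feed = drum-1 vapor: z₂ = (0.2939, 0.4833, 0.2228).
Drum 2:
Rachford–Rice: g(ψ₂) = Σ zᵢ(Kᵢ−1)/(1+ψ₂(Kᵢ−1)) = 0.
Check two-phase: ΣzᵢKᵢ = 1.132 > 1 and Σzᵢ/Kᵢ = 1.498 > 1, so g(0) = 0.132 > 0 and g(1) = -0.498 < 0.
Iterate (Newton) starting at ψ₂ = 0.5:
  ψ₂ = 0.500: g = -0.0728, g' = -0.449 → ψ₂ = 0.338
  ψ₂ = 0.338: g = -0.0051, g' = -0.396 → ψ₂ = 0.325
Converged at ψ₂ = 0.325.
  A: x = 0.219, y = 0.450
  B: x = 0.488, y = 0.473
  C: x = 0.293, y = 0.076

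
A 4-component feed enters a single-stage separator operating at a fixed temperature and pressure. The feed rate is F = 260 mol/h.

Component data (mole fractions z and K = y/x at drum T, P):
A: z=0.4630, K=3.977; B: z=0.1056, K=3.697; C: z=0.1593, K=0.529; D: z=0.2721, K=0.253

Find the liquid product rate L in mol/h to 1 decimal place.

Let ψ = V/F and solve Σ zᵢ(Kᵢ−1)/(1+ψ(Kᵢ−1)) = 0.
g(0) = ΣzᵢKᵢ − 1 = 1.3849 and g(1) = 1 − Σzᵢ/Kᵢ = -0.5216, so a root lies in (0, 1).
Newton iteration, ψ⁰ = 0.5:
  ψ = 0.5000: g = 0.25258, g' = -1.2492 → ψ = 0.7022
  ψ = 0.7022: g = 0.00481, g' = -1.2719 → ψ = 0.7060
Converged at ψ = 0.7060.
Then V = ψ·F = 0.7060·260 = 183.6 mol/h and L = F − V = 76.4 mol/h.

L = 76.4 mol/h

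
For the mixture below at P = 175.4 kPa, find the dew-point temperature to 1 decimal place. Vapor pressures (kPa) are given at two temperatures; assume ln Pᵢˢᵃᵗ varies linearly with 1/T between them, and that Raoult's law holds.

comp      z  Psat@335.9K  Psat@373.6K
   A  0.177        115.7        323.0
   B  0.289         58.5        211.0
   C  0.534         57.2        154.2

Dew-point temperature: Σzᵢ·P/Pᵢˢᵃᵗ(T) = 1. Interpolate ln Pᵢˢᵃᵗ = aᵢ + bᵢ/T.
  T = 335.9 K: ΣzᵢP/Pᵢˢᵃᵗ = 2.7723
  T = 373.6 K: ΣzᵢP/Pᵢˢᵃᵗ = 0.9438
  T = 354.8 K: ΣzᵢP/Pᵢˢᵃᵗ = 1.5664
  T = 364.2 K: ΣzᵢP/Pᵢˢᵃᵗ = 1.2074
  T = 368.9 K: ΣzᵢP/Pᵢˢᵃᵗ = 1.0657
  T = 371.2 K: ΣzᵢP/Pᵢˢᵃᵗ = 1.0038
  T = 372.4 K: ΣzᵢP/Pᵢˢᵃᵗ = 0.9732
Interpolating between 371.2 K and 372.4 K gives T ≈ 371.3 K.

T = 371.3 K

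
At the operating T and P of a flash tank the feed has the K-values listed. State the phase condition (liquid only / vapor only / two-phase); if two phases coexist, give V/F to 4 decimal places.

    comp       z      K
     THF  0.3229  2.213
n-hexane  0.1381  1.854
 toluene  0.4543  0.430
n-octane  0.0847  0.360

two-phase, V/F = 0.3027

ΣzᵢKᵢ = 1.1965; Σzᵢ/Kᵢ = 1.5122.
Both exceed 1, so a two-phase solution exists.
Iterate (Newton) starting at ψ = 0.31:
  ψ = 0.3100: g = -0.00426, g' = -0.5856 → ψ = 0.3027
Converged at ψ = 0.3027.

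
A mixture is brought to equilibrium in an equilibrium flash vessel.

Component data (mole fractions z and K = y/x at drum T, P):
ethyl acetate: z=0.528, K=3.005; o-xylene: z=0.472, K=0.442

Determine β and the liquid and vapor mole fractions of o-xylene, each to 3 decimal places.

β = 0.711, x_o-xylene = 0.782, y_o-xylene = 0.346

Binary case is linear: z₁(K₁−1)(1+β(K₂−1)) + z₂(K₂−1)(1+β(K₁−1)) = 0
⇒ β = [z₁(K₁−1)+z₂(K₂−1)] / [−(K₁−1)(K₂−1)] = 0.7953/1.1188 = 0.711
Compositions from xᵢ = zᵢ/(1+β(Kᵢ−1)), yᵢ = Kᵢxᵢ:
  ethyl acetate: x = 0.218, y = 0.654
  o-xylene: x = 0.782, y = 0.346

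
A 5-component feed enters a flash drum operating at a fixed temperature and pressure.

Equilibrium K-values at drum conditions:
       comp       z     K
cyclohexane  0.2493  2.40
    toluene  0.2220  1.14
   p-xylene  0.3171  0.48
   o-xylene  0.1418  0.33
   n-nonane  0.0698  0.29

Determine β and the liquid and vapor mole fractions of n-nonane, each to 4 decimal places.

Rachford–Rice: g(β) = Σ zᵢ(Kᵢ−1)/(1+β(Kᵢ−1)) = 0.
g(0) = ΣzᵢKᵢ − 1 = 0.0706 and g(1) = 1 − Σzᵢ/Kᵢ = -0.6296, so a root lies in (0, 1).
Newton iteration, β⁰ = 0.5:
  β = 0.5000: g = -0.20817, g' = -0.5580 → β = 0.1269
  β = 0.1269: g = -0.00794, g' = -0.5733 → β = 0.1131
  β = 0.1131: g = 0.00005, g' = -0.5813 → β = 0.1132
Converged at β = 0.1132.
Compositions from xᵢ = zᵢ/(1+β(Kᵢ−1)), yᵢ = Kᵢxᵢ:
  cyclohexane: x = 0.2152, y = 0.5165
  toluene: x = 0.2185, y = 0.2491
  p-xylene: x = 0.3369, y = 0.1617
  o-xylene: x = 0.1534, y = 0.0506
  n-nonane: x = 0.0759, y = 0.0220

β = 0.1132, x_n-nonane = 0.0759, y_n-nonane = 0.0220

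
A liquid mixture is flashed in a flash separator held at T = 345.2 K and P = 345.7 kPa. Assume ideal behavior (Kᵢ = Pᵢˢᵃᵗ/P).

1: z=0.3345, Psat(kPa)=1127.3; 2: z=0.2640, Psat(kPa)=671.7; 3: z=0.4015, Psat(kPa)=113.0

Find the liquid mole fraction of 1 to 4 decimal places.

x_1 = 0.1381

Raoult's law: Kᵢ = Pᵢˢᵃᵗ/P = Pᵢˢᵃᵗ/345.7.
  K_1 = 1127.3/345.7 = 3.260920, K_2 = 671.7/345.7 = 1.943014, K_3 = 113.0/345.7 = 0.326873
Material balance + equilibrium reduce to Σ zᵢ(Kᵢ−1)/(1+β(Kᵢ−1)) = 0.
Check two-phase: ΣzᵢKᵢ = 1.7350 > 1 and Σzᵢ/Kᵢ = 1.4668 > 1, so g(0) = 0.7350 > 0 and g(1) = -0.4668 < 0.
Newton iteration, β⁰ = 0.64:
  β = 0.6400: g = -0.01049, g' = -0.9384 → β = 0.6288
Converged at β = 0.6288.
Compositions from xᵢ = zᵢ/(1+β(Kᵢ−1)), yᵢ = Kᵢxᵢ:
  1: x = 0.1381, y = 0.4504
  2: x = 0.1657, y = 0.3220
  3: x = 0.6961, y = 0.2275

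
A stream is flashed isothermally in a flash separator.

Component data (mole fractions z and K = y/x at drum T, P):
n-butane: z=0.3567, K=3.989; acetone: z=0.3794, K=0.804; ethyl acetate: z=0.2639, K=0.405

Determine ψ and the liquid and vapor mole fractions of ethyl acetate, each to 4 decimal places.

ψ = 0.6833, x_ethyl acetate = 0.4447, y_ethyl acetate = 0.1801

Let ψ = V/F and solve Σ zᵢ(Kᵢ−1)/(1+ψ(Kᵢ−1)) = 0.
Check two-phase: ΣzᵢKᵢ = 1.8348 > 1 and Σzᵢ/Kᵢ = 1.2129 > 1, so g(0) = 0.8348 > 0 and g(1) = -0.2129 < 0.
Iterate (Newton) starting at ψ = 0.43:
  ψ = 0.4300: g = 0.17433, g' = -0.7963 → ψ = 0.6489
  ψ = 0.6489: g = 0.02171, g' = -0.6358 → ψ = 0.6831
  ψ = 0.6831: g = 0.00013, g' = -0.6290 → ψ = 0.6833
Converged at ψ = 0.6833.
Compositions from xᵢ = zᵢ/(1+ψ(Kᵢ−1)), yᵢ = Kᵢxᵢ:
  n-butane: x = 0.1172, y = 0.4677
  acetone: x = 0.4381, y = 0.3522
  ethyl acetate: x = 0.4447, y = 0.1801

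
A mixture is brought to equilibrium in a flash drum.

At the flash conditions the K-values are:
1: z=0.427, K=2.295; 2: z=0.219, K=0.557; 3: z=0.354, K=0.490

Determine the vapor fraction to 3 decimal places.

ψ = 0.438

Rachford–Rice: g(ψ) = Σ zᵢ(Kᵢ−1)/(1+ψ(Kᵢ−1)) = 0.
Feasibility: ΣzᵢKᵢ = 1.275, Σzᵢ/Kᵢ = 1.302 — both > 1, two phases present.
Newton iteration, ψ⁰ = 0.5:
  ψ = 0.500: g = -0.0313, g' = -0.501 → ψ = 0.437
  ψ = 0.437: g = 0.0003, g' = -0.510 → ψ = 0.438
Converged at ψ = 0.438.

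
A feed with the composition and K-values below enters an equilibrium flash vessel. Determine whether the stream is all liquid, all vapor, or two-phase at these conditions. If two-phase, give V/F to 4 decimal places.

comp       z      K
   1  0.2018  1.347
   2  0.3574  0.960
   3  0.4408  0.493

all liquid

ΣzᵢKᵢ = 0.8322; Σzᵢ/Kᵢ = 1.4162.
Since ΣzᵢKᵢ < 1 the mixture is below its bubble point — single liquid phase.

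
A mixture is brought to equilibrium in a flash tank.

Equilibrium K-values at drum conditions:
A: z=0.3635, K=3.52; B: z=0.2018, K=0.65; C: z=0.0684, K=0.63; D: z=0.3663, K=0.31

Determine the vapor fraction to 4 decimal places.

ψ = 0.3950

Let ψ = V/F and solve Σ zᵢ(Kᵢ−1)/(1+ψ(Kᵢ−1)) = 0.
Feasibility: ΣzᵢKᵢ = 1.5673, Σzᵢ/Kᵢ = 1.7039 — both > 1, two phases present.
Newton–Raphson from ψ = 0.5:
  ψ = 0.5000: g = -0.09722, g' = -0.9089 → ψ = 0.3930
  ψ = 0.3930: g = 0.00191, g' = -0.9570 → ψ = 0.3950
Converged at ψ = 0.3950.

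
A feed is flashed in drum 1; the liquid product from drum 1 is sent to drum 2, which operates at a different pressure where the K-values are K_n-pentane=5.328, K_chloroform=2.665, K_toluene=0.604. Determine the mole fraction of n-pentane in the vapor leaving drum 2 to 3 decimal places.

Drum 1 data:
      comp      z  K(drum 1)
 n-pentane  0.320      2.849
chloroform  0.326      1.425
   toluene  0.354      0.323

y_n-pentane (drum 2) = 0.185

Drum 1:
Material balance + equilibrium reduce to Σ zᵢ(Kᵢ−1)/(1+ψ₁(Kᵢ−1)) = 0.
Check two-phase: ΣzᵢKᵢ = 1.491 > 1 and Σzᵢ/Kᵢ = 1.437 > 1, so g(0) = 0.491 > 0 and g(1) = -0.437 < 0.
Iterate (Newton) starting at ψ₁ = 0.59:
  ψ₁ = 0.590: g = -0.0053, g' = -0.738 → ψ₁ = 0.583
Converged at ψ₁ = 0.583.
Drum-1 compositions:
  n-pentane: x = 0.154, y = 0.439
  chloroform: x = 0.261, y = 0.372
  toluene: x = 0.585, y = 0.189
Drum-2 feed = drum-1 liquid: z₂ = (0.1540, 0.2613, 0.5847).
Drum 2:
Let ψ₂ = V/F and solve Σ zᵢ(Kᵢ−1)/(1+ψ₂(Kᵢ−1)) = 0.
Check two-phase: ΣzᵢKᵢ = 1.870 > 1 and Σzᵢ/Kᵢ = 1.095 > 1, so g(0) = 0.870 > 0 and g(1) = -0.095 < 0.
Iterate (Newton) starting at ψ₂ = 0.5:
  ψ₂ = 0.500: g = 0.1594, g' = -0.646 → ψ₂ = 0.747
  ψ₂ = 0.747: g = 0.0228, g' = -0.490 → ψ₂ = 0.793
  ψ₂ = 0.793: g = 0.0003, g' = -0.476 → ψ₂ = 0.794
Converged at ψ₂ = 0.794.
  n-pentane: x = 0.035, y = 0.185
  chloroform: x = 0.113, y = 0.300
  toluene: x = 0.853, y = 0.515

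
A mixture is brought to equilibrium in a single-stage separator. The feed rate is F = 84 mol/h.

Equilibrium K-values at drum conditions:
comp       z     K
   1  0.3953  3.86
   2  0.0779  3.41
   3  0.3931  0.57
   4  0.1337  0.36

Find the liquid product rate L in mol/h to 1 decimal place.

L = 19.6 mol/h

Newton iteration, ψ⁰ = 0.5:
  ψ = 0.5000: g = 0.20923, g' = -0.8770 → ψ = 0.7386
  ψ = 0.7386: g = 0.02082, g' = -0.7454 → ψ = 0.7665
Converged at ψ = 0.7665.
Then V = ψ·F = 0.7665·84 = 64.4 mol/h and L = F − V = 19.6 mol/h.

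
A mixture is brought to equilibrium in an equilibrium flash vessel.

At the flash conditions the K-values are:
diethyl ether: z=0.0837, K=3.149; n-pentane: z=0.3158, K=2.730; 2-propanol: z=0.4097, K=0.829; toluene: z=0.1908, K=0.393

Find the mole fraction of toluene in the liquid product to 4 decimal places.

Rachford–Rice: g(β) = Σ zᵢ(Kᵢ−1)/(1+β(Kᵢ−1)) = 0.
Feasibility: ΣzᵢKᵢ = 1.5403, Σzᵢ/Kᵢ = 1.1220 — both > 1, two phases present.
Newton–Raphson from β = 0.5:
  β = 0.5000: g = 0.13676, g' = -0.5208 → β = 0.7626
  β = 0.7626: g = 0.00753, g' = -0.4908 → β = 0.7779
Converged at β = 0.7779.
Compositions from xᵢ = zᵢ/(1+β(Kᵢ−1)), yᵢ = Kᵢxᵢ:
  diethyl ether: x = 0.0313, y = 0.0987
  n-pentane: x = 0.1346, y = 0.3675
  2-propanol: x = 0.4726, y = 0.3918
  toluene: x = 0.3615, y = 0.1421

x_toluene = 0.3615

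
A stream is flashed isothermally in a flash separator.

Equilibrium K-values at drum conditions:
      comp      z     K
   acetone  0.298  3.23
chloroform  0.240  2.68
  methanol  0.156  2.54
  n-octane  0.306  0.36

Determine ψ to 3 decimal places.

Newton–Raphson from ψ = 0.41:
  ψ = 0.410: g = 0.4676, g' = -1.011 → ψ = 0.872
  ψ = 0.872: g = 0.0482, g' = -0.992 → ψ = 0.921
  ψ = 0.921: g = -0.0018, g' = -1.070 → ψ = 0.919
Converged at ψ = 0.919.

ψ = 0.919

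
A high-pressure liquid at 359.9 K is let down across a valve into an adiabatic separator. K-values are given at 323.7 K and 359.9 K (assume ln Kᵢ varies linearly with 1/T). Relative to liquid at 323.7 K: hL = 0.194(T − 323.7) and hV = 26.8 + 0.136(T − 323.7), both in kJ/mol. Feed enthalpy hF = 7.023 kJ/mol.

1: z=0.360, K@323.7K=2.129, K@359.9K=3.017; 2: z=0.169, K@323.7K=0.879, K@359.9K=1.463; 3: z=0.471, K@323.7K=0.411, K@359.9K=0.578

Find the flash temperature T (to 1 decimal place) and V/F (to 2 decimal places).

T = 326.3 K, V/F = 0.24

Adiabatic flash: solve Rachford–Rice at each trial T, then check hF = ψ·hV(T) + (1−ψ)·hL(T).
  T = 323.7 K: K = (2.129, 0.879, 0.411), RR gives ψ = 0.193, H_out = 5.161 kJ/mol
  T = 359.9 K: K = (3.017, 1.463, 0.578), RR gives ψ = 0.883, H_out = 28.823 kJ/mol
  T = 341.8 K: K = (2.558, 1.149, 0.492), RR gives ψ = 0.536, H_out = 17.316 kJ/mol
  T = 332.8 K: K = (2.341, 1.010, 0.451), RR gives ψ = 0.369, H_out = 11.469 kJ/mol
  T = 328.2 K: K = (2.233, 0.942, 0.431), RR gives ψ = 0.282, H_out = 8.349 kJ/mol
  T = 325.9 K: K = (2.179, 0.910, 0.421), RR gives ψ = 0.237, H_out = 6.739 kJ/mol
Linear interpolation between T = 325.9 (H_out = 6.739) and T = 328.2 (H_out = 8.349) on hF = 7.023 gives T ≈ 326.3 K, at which ψ = 0.24.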